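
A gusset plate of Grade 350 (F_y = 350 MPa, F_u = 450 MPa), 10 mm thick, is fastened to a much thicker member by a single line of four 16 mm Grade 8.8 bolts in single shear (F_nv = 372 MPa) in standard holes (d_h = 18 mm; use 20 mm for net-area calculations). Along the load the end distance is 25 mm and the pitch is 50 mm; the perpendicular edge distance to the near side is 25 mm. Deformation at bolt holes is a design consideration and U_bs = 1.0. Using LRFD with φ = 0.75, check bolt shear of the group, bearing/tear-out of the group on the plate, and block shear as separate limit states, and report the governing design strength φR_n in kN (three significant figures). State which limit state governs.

Bolt shear: A_b = π·16²/4 = 201.1 mm²; R_n = 372 × 201.1 × 4 × 1 / 1000 = 299.2 kN → 0.75 × 299.2 = 224 kN.
Bearing: edge l_c = 16, r_n = 86.4 kN; interior l_c = 32, r_n = 172.8 kN; R_n = 86.4 + 3·172.8 = 604.8 kN → 454 kN.
Block shear: A_gv = 1750, A_nv = 1050, A_nt = 150 mm²; R_n = min(0.6F_uA_nv, 0.6F_yA_gv) + U_bs·F_u·A_nt = 351 kN → 263 kN.
Bolt shear governs: 224 kN.

224 kN (bolt shear governs)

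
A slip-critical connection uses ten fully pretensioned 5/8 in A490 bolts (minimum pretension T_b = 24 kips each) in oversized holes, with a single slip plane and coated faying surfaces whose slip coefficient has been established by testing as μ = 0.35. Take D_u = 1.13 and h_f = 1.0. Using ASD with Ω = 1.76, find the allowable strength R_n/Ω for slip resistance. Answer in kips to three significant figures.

R_n = μ · D_u · h_f · T_b · n_s · n_b = 0.35 × 1.13 × 1.0 × 24 × 1 × 10 = 94.92 kips.
Allowable strength R_n/Ω = 94.92 / 1.76 = 53.9 kips.

53.9 kips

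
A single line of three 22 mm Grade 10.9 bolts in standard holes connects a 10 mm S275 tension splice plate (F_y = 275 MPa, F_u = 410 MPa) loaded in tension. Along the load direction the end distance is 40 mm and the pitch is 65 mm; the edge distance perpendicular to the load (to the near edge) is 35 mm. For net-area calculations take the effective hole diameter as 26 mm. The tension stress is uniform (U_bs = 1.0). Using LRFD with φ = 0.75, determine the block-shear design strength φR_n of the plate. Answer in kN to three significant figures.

Shear plane L_v = 40 + 2·65 = 170 mm; A_gv = 170 × 10 = 1700 mm².
A_nv = (170 − 2.5·26) × 10 = 1050 mm².
A_nt = (35 − 0.5·26) × 10 = 220 mm².
0.6 F_u A_nv = 258.3 kN; 0.6 F_y A_gv = 280.5 kN → shear rupture governs the shear term.
R_n = 258.3 + 1.0 × 410 × 220 / 1000 = 348.5 kN.
Design strength φR_n = 0.75 × 348.5 = 261 kN.

261 kN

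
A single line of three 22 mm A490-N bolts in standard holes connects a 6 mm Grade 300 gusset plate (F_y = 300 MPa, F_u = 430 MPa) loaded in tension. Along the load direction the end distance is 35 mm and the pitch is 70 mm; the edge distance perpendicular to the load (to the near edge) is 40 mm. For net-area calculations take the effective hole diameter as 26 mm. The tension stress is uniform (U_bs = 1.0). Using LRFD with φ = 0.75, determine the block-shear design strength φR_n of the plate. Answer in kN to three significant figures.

180 kN

Shear plane L_v = 35 + 2·70 = 175 mm; A_gv = 175 × 6 = 1050 mm².
A_nv = (175 − 2.5·26) × 6 = 660 mm².
A_nt = (40 − 0.5·26) × 6 = 162 mm².
0.6 F_u A_nv = 170.3 kN; 0.6 F_y A_gv = 189 kN → shear rupture governs the shear term.
R_n = 170.3 + 1.0 × 430 × 162 / 1000 = 239.9 kN.
Design strength φR_n = 0.75 × 239.9 = 180 kN.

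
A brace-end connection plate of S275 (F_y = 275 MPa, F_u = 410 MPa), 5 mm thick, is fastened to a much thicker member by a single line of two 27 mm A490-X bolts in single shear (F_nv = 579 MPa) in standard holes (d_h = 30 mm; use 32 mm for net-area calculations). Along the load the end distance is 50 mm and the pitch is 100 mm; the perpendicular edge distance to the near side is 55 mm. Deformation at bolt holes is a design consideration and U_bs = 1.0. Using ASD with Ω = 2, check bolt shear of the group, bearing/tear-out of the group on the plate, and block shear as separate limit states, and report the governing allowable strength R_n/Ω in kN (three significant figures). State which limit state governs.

Bolt shear: A_b = π·27²/4 = 572.6 mm²; R_n = 579 × 572.6 × 2 × 1 / 1000 = 663 kN → 663 / 2 = 332 kN.
Bearing: edge l_c = 35, r_n = 86.1 kN; interior l_c = 70, r_n = 132.8 kN; R_n = 86.1 + 1·132.8 = 218.9 kN → 109 kN.
Block shear: A_gv = 750, A_nv = 510, A_nt = 195 mm²; R_n = min(0.6F_uA_nv, 0.6F_yA_gv) + U_bs·F_u·A_nt = 203.7 kN → 102 kN.
Block shear governs: 102 kN.

102 kN (block shear governs)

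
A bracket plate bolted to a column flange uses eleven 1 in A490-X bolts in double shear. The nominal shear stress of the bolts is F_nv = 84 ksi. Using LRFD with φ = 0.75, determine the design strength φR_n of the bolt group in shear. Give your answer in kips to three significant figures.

1090 kips

A_b = π × 1² / 4 = 0.7854 in².
R_n = F_nv · A_b · n · n_s = 84 × 0.7854 × 11 × 2 = 1451 kips.
Design strength φR_n = 0.75 × 1451 = 1090 kips.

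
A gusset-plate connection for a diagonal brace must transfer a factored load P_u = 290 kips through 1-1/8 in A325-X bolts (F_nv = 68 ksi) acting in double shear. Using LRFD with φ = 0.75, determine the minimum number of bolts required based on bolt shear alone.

3 bolts

A_b = π·1.125²/4 = 0.994 in².
Per-bolt design strength φR_n = 0.75 × 68 × 0.994 × 2 = 101.4 kips.
n ≥ 290 / 101.4 = 2.86 → use 3 bolts.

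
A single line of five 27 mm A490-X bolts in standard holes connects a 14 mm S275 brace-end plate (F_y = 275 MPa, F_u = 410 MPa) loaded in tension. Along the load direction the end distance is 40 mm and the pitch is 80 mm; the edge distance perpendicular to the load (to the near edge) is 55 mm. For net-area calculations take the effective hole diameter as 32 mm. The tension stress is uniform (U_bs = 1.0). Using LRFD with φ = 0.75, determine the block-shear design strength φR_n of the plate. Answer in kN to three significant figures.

Shear plane L_v = 40 + 4·80 = 360 mm; A_gv = 360 × 14 = 5040 mm².
A_nv = (360 − 4.5·32) × 14 = 3024 mm².
A_nt = (55 − 0.5·32) × 14 = 546 mm².
0.6 F_u A_nv = 743.9 kN; 0.6 F_y A_gv = 831.6 kN → shear rupture governs the shear term.
R_n = 743.9 + 1.0 × 410 × 546 / 1000 = 967.8 kN.
Design strength φR_n = 0.75 × 967.8 = 726 kN.

726 kN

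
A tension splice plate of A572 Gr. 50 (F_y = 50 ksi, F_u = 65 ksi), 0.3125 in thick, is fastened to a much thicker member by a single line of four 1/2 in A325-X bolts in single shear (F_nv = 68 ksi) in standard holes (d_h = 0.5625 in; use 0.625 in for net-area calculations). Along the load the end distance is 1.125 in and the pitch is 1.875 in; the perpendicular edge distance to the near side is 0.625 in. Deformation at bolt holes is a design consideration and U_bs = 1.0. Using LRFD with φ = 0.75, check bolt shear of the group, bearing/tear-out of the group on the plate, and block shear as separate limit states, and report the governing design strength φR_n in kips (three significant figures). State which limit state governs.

40.1 kips (bolt shear governs)

Bolt shear: A_b = π·0.5²/4 = 0.1963 in²; R_n = 68 × 0.1963 × 4 × 1 = 53.41 kips → 0.75 × 53.41 = 40.1 kips.
Bearing: edge l_c = 0.8438, r_n = 20.57 kips; interior l_c = 1.312, r_n = 24.38 kips; R_n = 20.57 + 3·24.38 = 93.69 kips → 70.3 kips.
Block shear: A_gv = 2.109, A_nv = 1.426, A_nt = 0.09766 in²; R_n = min(0.6F_uA_nv, 0.6F_yA_gv) + U_bs·F_u·A_nt = 61.95 kips → 46.5 kips.
Bolt shear governs: 40.1 kips.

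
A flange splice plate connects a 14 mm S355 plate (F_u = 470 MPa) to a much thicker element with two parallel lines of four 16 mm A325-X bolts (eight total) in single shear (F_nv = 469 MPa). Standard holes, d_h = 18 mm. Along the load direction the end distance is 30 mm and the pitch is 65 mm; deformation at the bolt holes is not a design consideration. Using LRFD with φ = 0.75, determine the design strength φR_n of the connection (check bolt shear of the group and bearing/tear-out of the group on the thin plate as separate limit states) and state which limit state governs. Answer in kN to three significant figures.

566 kN (bolt shear governs)

Bolt shear: A_b = π·16²/4 = 201.1 mm²; R_n = 469 × 201.1 × 8 × 1 / 1000 = 754.4 kN → 0.75 × 754.4 = 566 kN.
Bearing (1.5 l_c t F_u ≤ 3.0 d t F_u): upper limit = 3.0·16·14·470 / 1000 = 315.8 kN.
  Edge l_c = 30 − 18/2 = 21 → r_n = 207.3 kN; interior l_c = 65 − 18 = 47 → r_n = 315.8 kN.
  R_n,bearing = 2·207.3 + 6·315.8 = 2310 kN → 0.75 × 2310 = 1730 kN.
Bolt shear governs: 566 kN.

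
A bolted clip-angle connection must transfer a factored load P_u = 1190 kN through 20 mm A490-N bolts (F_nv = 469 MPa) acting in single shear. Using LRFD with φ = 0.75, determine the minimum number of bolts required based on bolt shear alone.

11 bolts

A_b = π·20²/4 = 314.2 mm².
Per-bolt design strength φR_n = 0.75 × 469 × 314.2 × 1 / 1000 = 110.5 kN.
n ≥ 1190 / 110.5 = 10.77 → use 11 bolts.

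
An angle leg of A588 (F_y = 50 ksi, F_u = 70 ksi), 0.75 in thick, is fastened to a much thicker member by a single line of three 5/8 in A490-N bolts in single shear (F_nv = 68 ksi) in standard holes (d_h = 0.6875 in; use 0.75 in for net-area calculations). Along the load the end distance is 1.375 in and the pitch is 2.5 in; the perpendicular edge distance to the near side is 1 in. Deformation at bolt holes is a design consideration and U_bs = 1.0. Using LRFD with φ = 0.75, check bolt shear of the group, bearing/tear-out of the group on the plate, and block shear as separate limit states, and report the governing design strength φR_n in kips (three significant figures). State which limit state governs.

46.9 kips (bolt shear governs)

Bolt shear: A_b = π·0.625²/4 = 0.3068 in²; R_n = 68 × 0.3068 × 3 × 1 = 62.59 kips → 0.75 × 62.59 = 46.9 kips.
Bearing: edge l_c = 1.031, r_n = 64.97 kips; interior l_c = 1.812, r_n = 78.75 kips; R_n = 64.97 + 2·78.75 = 222.5 kips → 167 kips.
Block shear: A_gv = 4.781, A_nv = 3.375, A_nt = 0.4688 in²; R_n = min(0.6F_uA_nv, 0.6F_yA_gv) + U_bs·F_u·A_nt = 174.6 kips → 131 kips.
Bolt shear governs: 46.9 kips.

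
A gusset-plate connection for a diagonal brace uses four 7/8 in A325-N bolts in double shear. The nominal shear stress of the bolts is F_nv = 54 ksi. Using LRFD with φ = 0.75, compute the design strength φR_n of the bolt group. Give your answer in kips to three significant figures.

A_b = π × 0.875² / 4 = 0.6013 in².
R_n = F_nv · A_b · n · n_s = 54 × 0.6013 × 4 × 2 = 259.8 kips.
Design strength φR_n = 0.75 × 259.8 = 195 kips.

195 kips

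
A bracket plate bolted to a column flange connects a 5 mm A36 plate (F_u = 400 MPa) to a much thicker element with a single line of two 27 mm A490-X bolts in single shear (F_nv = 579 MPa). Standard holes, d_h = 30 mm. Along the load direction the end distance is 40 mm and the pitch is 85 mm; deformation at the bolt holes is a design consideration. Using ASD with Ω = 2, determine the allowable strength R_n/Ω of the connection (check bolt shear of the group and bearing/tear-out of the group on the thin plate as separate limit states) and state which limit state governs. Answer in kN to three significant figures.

94.8 kN (bearing governs)

Bolt shear: A_b = π·27²/4 = 572.6 mm²; R_n = 579 × 572.6 × 2 × 1 / 1000 = 663 kN → 663 / 2 = 332 kN.
Bearing (1.2 l_c t F_u ≤ 2.4 d t F_u): upper limit = 2.4·27·5·400 / 1000 = 129.6 kN.
  Edge l_c = 40 − 30/2 = 25 → r_n = 60 kN; interior l_c = 85 − 30 = 55 → r_n = 129.6 kN.
  R_n,bearing = 1·60 + 1·129.6 = 189.6 kN → 189.6 / 2 = 94.8 kN.
Bearing governs: 94.8 kN.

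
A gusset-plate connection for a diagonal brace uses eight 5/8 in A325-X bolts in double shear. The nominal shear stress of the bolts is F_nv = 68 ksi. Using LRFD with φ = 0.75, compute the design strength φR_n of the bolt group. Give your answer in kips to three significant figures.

250 kips

A_b = π × 0.625² / 4 = 0.3068 in².
R_n = F_nv · A_b · n · n_s = 68 × 0.3068 × 8 × 2 = 333.8 kips.
Design strength φR_n = 0.75 × 333.8 = 250 kips.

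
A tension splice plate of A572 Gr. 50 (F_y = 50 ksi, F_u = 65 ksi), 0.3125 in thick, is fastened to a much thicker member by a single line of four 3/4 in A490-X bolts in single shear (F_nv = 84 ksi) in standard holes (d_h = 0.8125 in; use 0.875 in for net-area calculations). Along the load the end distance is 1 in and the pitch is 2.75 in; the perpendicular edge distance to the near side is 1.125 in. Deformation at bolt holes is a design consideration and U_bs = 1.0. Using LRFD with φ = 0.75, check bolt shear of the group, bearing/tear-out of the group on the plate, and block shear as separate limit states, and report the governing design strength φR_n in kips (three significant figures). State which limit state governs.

67 kips (block shear governs)

Bolt shear: A_b = π·0.75²/4 = 0.4418 in²; R_n = 84 × 0.4418 × 4 × 1 = 148.4 kips → 0.75 × 148.4 = 111 kips.
Bearing: edge l_c = 0.5938, r_n = 14.47 kips; interior l_c = 1.938, r_n = 36.56 kips; R_n = 14.47 + 3·36.56 = 124.2 kips → 93.1 kips.
Block shear: A_gv = 2.891, A_nv = 1.934, A_nt = 0.2148 in²; R_n = min(0.6F_uA_nv, 0.6F_yA_gv) + U_bs·F_u·A_nt = 89.38 kips → 67 kips.
Block shear governs: 67 kips.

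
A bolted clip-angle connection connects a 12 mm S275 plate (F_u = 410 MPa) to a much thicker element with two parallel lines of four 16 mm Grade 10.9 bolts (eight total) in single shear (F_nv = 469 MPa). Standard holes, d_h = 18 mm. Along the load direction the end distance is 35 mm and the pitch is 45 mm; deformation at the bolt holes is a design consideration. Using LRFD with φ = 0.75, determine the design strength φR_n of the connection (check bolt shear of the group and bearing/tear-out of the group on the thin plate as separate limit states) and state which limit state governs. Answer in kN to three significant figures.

566 kN (bolt shear governs)

Bolt shear: A_b = π·16²/4 = 201.1 mm²; R_n = 469 × 201.1 × 8 × 1 / 1000 = 754.4 kN → 0.75 × 754.4 = 566 kN.
Bearing (1.2 l_c t F_u ≤ 2.4 d t F_u): upper limit = 2.4·16·12·410 / 1000 = 188.9 kN.
  Edge l_c = 35 − 18/2 = 26 → r_n = 153.5 kN; interior l_c = 45 − 18 = 27 → r_n = 159.4 kN.
  R_n,bearing = 2·153.5 + 6·159.4 = 1263 kN → 0.75 × 1263 = 948 kN.
Bolt shear governs: 566 kN.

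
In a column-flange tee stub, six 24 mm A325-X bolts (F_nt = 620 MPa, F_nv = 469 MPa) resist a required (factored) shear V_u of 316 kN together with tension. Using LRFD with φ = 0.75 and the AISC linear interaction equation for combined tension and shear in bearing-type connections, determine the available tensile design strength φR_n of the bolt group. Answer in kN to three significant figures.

1220 kN

A_b = π·24²/4 = 452.4 mm²; f_rv = 316 × 1000 / (6 × 452.4) = 116.4 MPa.
F'_nt = 1.3 F_nt − (F_nt / φF_nv) f_rv = 1.3·620 − (620/(0.75·469))·116.4 = 600.8 MPa, capped at F_nt → F'_nt = 600.8 MPa.
R_n = F'_nt · A_b · n = 600.8 × 452.4 × 6 / 1000 = 1631 kN.
Design strength φR_n = 0.75 × 1631 = 1220 kN.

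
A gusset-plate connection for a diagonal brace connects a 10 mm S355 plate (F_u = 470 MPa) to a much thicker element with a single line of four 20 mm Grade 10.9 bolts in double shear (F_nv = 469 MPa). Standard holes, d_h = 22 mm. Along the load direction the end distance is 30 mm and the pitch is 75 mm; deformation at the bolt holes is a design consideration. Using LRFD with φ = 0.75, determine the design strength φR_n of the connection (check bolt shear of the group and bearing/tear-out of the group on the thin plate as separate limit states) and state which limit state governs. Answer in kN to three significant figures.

Bolt shear: A_b = π·20²/4 = 314.2 mm²; R_n = 469 × 314.2 × 4 × 2 / 1000 = 1179 kN → 0.75 × 1179 = 884 kN.
Bearing (1.2 l_c t F_u ≤ 2.4 d t F_u): upper limit = 2.4·20·10·470 / 1000 = 225.6 kN.
  Edge l_c = 30 − 22/2 = 19 → r_n = 107.2 kN; interior l_c = 75 − 22 = 53 → r_n = 225.6 kN.
  R_n,bearing = 1·107.2 + 3·225.6 = 784 kN → 0.75 × 784 = 588 kN.
Bearing governs: 588 kN.

588 kN (bearing governs)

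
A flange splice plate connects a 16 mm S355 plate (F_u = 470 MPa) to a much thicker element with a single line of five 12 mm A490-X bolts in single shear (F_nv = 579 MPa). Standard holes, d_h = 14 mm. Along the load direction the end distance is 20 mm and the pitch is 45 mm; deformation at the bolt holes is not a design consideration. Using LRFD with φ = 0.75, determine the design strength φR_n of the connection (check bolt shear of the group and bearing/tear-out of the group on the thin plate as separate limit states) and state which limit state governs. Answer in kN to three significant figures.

246 kN (bolt shear governs)

Bolt shear: A_b = π·12²/4 = 113.1 mm²; R_n = 579 × 113.1 × 5 × 1 / 1000 = 327.4 kN → 0.75 × 327.4 = 246 kN.
Bearing (1.5 l_c t F_u ≤ 3.0 d t F_u): upper limit = 3.0·12·16·470 / 1000 = 270.7 kN.
  Edge l_c = 20 − 14/2 = 13 → r_n = 146.6 kN; interior l_c = 45 − 14 = 31 → r_n = 270.7 kN.
  R_n,bearing = 1·146.6 + 4·270.7 = 1230 kN → 0.75 × 1230 = 922 kN.
Bolt shear governs: 246 kN.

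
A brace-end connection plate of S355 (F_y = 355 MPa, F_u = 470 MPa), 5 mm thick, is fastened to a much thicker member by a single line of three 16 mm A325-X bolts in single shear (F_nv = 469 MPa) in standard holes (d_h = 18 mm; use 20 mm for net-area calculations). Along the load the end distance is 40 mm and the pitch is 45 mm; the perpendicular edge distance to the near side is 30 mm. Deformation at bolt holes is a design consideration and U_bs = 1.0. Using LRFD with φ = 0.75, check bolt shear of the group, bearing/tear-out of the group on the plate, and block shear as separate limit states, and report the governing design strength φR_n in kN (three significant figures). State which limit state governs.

120 kN (block shear governs)

Bolt shear: A_b = π·16²/4 = 201.1 mm²; R_n = 469 × 201.1 × 3 × 1 / 1000 = 282.9 kN → 0.75 × 282.9 = 212 kN.
Bearing: edge l_c = 31, r_n = 87.42 kN; interior l_c = 27, r_n = 76.14 kN; R_n = 87.42 + 2·76.14 = 239.7 kN → 180 kN.
Block shear: A_gv = 650, A_nv = 400, A_nt = 100 mm²; R_n = min(0.6F_uA_nv, 0.6F_yA_gv) + U_bs·F_u·A_nt = 159.8 kN → 120 kN.
Block shear governs: 120 kN.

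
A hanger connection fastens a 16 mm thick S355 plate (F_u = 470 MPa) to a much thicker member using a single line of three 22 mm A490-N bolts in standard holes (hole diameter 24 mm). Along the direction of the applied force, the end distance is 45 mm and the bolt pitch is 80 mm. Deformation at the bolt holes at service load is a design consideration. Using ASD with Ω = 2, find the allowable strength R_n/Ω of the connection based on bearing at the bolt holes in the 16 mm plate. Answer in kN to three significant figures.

Per bolt r_n = 1.2 l_c t F_u ≤ 2.4 d t F_u; upper limit = 2.4 × 22 × 16 × 470 / 1000 = 397.1 kN.
Edge bolt: l_c = 45 − 24/2 = 33 mm → 1.2 × 33 × 16 × 470 / 1000 = 297.8 → r_n = 297.8 kN.
Interior bolts: l_c = 80 − 24 = 56 mm → 1.2 × 56 × 16 × 470 / 1000 = 505.3 → r_n = 397.1 kN.
R_n = 1 × 297.8 + 2 × 397.1 = 1092 kN.
Allowable strength R_n/Ω = 1092 / 2 = 546 kN.

546 kN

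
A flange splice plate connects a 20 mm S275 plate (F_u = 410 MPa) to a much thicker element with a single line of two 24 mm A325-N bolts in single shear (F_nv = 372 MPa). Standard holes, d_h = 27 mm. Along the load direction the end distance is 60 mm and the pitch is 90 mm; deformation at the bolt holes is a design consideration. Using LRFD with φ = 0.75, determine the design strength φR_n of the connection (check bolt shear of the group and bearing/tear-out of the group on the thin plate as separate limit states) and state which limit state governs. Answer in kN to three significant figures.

252 kN (bolt shear governs)

Bolt shear: A_b = π·24²/4 = 452.4 mm²; R_n = 372 × 452.4 × 2 × 1 / 1000 = 336.6 kN → 0.75 × 336.6 = 252 kN.
Bearing (1.2 l_c t F_u ≤ 2.4 d t F_u): upper limit = 2.4·24·20·410 / 1000 = 472.3 kN.
  Edge l_c = 60 − 27/2 = 46.5 → r_n = 457.6 kN; interior l_c = 90 − 27 = 63 → r_n = 472.3 kN.
  R_n,bearing = 1·457.6 + 1·472.3 = 929.9 kN → 0.75 × 929.9 = 697 kN.
Bolt shear governs: 252 kN.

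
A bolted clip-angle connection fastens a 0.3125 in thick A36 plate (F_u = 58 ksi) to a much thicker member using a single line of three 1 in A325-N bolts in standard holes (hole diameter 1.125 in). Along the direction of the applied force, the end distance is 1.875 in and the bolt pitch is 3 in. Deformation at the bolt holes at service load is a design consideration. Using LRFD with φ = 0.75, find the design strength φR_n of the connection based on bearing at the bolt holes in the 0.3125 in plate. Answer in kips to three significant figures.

Per bolt r_n = 1.2 l_c t F_u ≤ 2.4 d t F_u; upper limit = 2.4 × 1 × 0.3125 × 58 = 43.5 kips.
Edge bolt: l_c = 1.875 − 1.125/2 = 1.312 in → 1.2 × 1.312 × 0.3125 × 58 = 28.55 → r_n = 28.55 kips.
Interior bolts: l_c = 3 − 1.125 = 1.875 in → 1.2 × 1.875 × 0.3125 × 58 = 40.78 → r_n = 40.78 kips.
R_n = 1 × 28.55 + 2 × 40.78 = 110.1 kips.
Design strength φR_n = 0.75 × 110.1 = 82.6 kips.

82.6 kips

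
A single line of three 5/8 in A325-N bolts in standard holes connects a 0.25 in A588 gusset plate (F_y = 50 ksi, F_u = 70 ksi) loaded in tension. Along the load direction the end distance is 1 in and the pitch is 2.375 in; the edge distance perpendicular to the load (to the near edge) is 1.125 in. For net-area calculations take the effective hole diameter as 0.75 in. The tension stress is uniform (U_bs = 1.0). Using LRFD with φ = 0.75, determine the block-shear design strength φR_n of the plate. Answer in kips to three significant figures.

40.4 kips

Shear plane L_v = 1 + 2·2.375 = 5.75 in; A_gv = 5.75 × 0.25 = 1.438 in².
A_nv = (5.75 − 2.5·0.75) × 0.25 = 0.9688 in².
A_nt = (1.125 − 0.5·0.75) × 0.25 = 0.1875 in².
0.6 F_u A_nv = 40.69 kips; 0.6 F_y A_gv = 43.12 kips → shear rupture governs the shear term.
R_n = 40.69 + 1.0 × 70 × 0.1875 = 53.81 kips.
Design strength φR_n = 0.75 × 53.81 = 40.4 kips.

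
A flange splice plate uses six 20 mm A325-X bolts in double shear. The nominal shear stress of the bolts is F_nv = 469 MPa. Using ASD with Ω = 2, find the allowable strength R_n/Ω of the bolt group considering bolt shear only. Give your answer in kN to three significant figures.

884 kN

A_b = π × 20² / 4 = 314.2 mm².
R_n = F_nv · A_b · n · n_s = 469 × 314.2 × 6 × 2 / 1000 = 1768 kN.
Allowable strength R_n/Ω = 1768 / 2 = 884 kN.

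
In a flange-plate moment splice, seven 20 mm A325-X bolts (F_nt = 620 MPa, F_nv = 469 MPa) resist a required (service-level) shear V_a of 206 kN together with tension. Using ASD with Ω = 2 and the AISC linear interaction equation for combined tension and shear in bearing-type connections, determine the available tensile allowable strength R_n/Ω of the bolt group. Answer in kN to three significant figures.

614 kN

A_b = π·20²/4 = 314.2 mm²; f_rv = 206 × 1000 / (7 × 314.2) = 93.67 MPa.
F'_nt = 1.3 F_nt − (Ω F_nt / F_nv) f_rv = 1.3·620 − (2·620/469)·93.67 = 558.3 MPa, capped at F_nt → F'_nt = 558.3 MPa.
R_n = F'_nt · A_b · n = 558.3 × 314.2 × 7 / 1000 = 1228 kN.
Allowable strength R_n/Ω = 1228 / 2 = 614 kN.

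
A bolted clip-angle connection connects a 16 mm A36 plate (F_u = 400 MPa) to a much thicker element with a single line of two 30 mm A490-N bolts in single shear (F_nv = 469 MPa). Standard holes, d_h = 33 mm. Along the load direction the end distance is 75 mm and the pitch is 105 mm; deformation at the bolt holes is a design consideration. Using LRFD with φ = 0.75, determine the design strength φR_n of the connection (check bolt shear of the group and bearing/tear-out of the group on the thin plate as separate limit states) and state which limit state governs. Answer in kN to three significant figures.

Bolt shear: A_b = π·30²/4 = 706.9 mm²; R_n = 469 × 706.9 × 2 × 1 / 1000 = 663 kN → 0.75 × 663 = 497 kN.
Bearing (1.2 l_c t F_u ≤ 2.4 d t F_u): upper limit = 2.4·30·16·400 / 1000 = 460.8 kN.
  Edge l_c = 75 − 33/2 = 58.5 → r_n = 449.3 kN; interior l_c = 105 − 33 = 72 → r_n = 460.8 kN.
  R_n,bearing = 1·449.3 + 1·460.8 = 910.1 kN → 0.75 × 910.1 = 683 kN.
Bolt shear governs: 497 kN.

497 kN (bolt shear governs)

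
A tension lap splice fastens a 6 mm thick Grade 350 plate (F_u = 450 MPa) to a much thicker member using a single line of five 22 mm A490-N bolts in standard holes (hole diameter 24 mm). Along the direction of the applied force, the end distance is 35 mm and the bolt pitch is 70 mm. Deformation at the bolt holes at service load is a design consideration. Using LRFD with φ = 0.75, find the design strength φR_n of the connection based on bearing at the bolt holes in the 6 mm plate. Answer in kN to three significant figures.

Per bolt r_n = 1.2 l_c t F_u ≤ 2.4 d t F_u; upper limit = 2.4 × 22 × 6 × 450 / 1000 = 142.6 kN.
Edge bolt: l_c = 35 − 24/2 = 23 mm → 1.2 × 23 × 6 × 450 / 1000 = 74.52 → r_n = 74.52 kN.
Interior bolts: l_c = 70 − 24 = 46 mm → 1.2 × 46 × 6 × 450 / 1000 = 149 → r_n = 142.6 kN.
R_n = 1 × 74.52 + 4 × 142.6 = 644.8 kN.
Design strength φR_n = 0.75 × 644.8 = 484 kN.

484 kN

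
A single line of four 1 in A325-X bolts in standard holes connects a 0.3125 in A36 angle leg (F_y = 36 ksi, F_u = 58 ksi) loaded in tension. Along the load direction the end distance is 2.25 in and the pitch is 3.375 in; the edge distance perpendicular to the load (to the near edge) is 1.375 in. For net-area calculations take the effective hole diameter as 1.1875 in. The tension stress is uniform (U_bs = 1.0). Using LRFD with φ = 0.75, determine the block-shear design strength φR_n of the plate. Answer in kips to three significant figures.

73.3 kips

Shear plane L_v = 2.25 + 3·3.375 = 12.38 in; A_gv = 12.38 × 0.3125 = 3.867 in².
A_nv = (12.38 − 3.5·1.1875) × 0.3125 = 2.568 in².
A_nt = (1.375 − 0.5·1.1875) × 0.3125 = 0.2441 in².
0.6 F_u A_nv = 89.38 kips; 0.6 F_y A_gv = 83.53 kips → shear yielding governs the shear term.
R_n = 83.53 + 1.0 × 58 × 0.2441 = 97.69 kips.
Design strength φR_n = 0.75 × 97.69 = 73.3 kips.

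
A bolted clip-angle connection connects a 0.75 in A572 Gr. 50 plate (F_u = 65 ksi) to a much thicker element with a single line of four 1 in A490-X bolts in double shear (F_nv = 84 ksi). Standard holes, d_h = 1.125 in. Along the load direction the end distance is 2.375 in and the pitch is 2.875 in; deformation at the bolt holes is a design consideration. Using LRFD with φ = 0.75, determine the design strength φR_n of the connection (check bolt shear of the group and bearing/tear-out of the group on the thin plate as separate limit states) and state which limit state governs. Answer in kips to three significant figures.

310 kips (bearing governs)

Bolt shear: A_b = π·1²/4 = 0.7854 in²; R_n = 84 × 0.7854 × 4 × 2 = 527.8 kips → 0.75 × 527.8 = 396 kips.
Bearing (1.2 l_c t F_u ≤ 2.4 d t F_u): upper limit = 2.4·1·0.75·65 = 117 kips.
  Edge l_c = 2.375 − 1.125/2 = 1.812 → r_n = 106 kips; interior l_c = 2.875 − 1.125 = 1.75 → r_n = 102.4 kips.
  R_n,bearing = 1·106 + 3·102.4 = 413.2 kips → 0.75 × 413.2 = 310 kips.
Bearing governs: 310 kips.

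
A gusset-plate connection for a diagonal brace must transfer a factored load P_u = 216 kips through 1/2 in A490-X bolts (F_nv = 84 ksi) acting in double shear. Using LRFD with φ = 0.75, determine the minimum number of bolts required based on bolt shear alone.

9 bolts

A_b = π·0.5²/4 = 0.1963 in².
Per-bolt design strength φR_n = 0.75 × 84 × 0.1963 × 2 = 24.74 kips.
n ≥ 216 / 24.74 = 8.731 → use 9 bolts.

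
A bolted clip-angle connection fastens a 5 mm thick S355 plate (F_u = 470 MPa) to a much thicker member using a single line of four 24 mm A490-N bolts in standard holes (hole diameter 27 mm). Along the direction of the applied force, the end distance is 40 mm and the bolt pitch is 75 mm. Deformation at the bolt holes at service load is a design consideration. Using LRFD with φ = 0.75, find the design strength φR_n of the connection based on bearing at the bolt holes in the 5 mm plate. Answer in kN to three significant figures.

361 kN

Per bolt r_n = 1.2 l_c t F_u ≤ 2.4 d t F_u; upper limit = 2.4 × 24 × 5 × 470 / 1000 = 135.4 kN.
Edge bolt: l_c = 40 − 27/2 = 26.5 mm → 1.2 × 26.5 × 5 × 470 / 1000 = 74.73 → r_n = 74.73 kN.
Interior bolts: l_c = 75 − 27 = 48 mm → 1.2 × 48 × 5 × 470 / 1000 = 135.4 → r_n = 135.4 kN.
R_n = 1 × 74.73 + 3 × 135.4 = 480.8 kN.
Design strength φR_n = 0.75 × 480.8 = 361 kN.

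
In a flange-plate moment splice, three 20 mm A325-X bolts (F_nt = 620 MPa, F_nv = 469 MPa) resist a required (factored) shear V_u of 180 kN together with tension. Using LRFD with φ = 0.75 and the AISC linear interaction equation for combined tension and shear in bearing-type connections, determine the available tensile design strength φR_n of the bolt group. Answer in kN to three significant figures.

A_b = π·20²/4 = 314.2 mm²; f_rv = 180 × 1000 / (3 × 314.2) = 191 MPa.
F'_nt = 1.3 F_nt − (F_nt / φF_nv) f_rv = 1.3·620 − (620/(0.75·469))·191 = 469.4 MPa, capped at F_nt → F'_nt = 469.4 MPa.
R_n = F'_nt · A_b · n = 469.4 × 314.2 × 3 / 1000 = 442.4 kN.
Design strength φR_n = 0.75 × 442.4 = 332 kN.

332 kN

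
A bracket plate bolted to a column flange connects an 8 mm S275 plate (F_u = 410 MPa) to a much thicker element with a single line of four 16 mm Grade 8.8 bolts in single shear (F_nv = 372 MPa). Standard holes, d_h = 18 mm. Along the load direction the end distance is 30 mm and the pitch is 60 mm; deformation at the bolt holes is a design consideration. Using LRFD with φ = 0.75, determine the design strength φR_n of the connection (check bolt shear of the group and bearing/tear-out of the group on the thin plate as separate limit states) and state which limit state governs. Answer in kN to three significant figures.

224 kN (bolt shear governs)

Bolt shear: A_b = π·16²/4 = 201.1 mm²; R_n = 372 × 201.1 × 4 × 1 / 1000 = 299.2 kN → 0.75 × 299.2 = 224 kN.
Bearing (1.2 l_c t F_u ≤ 2.4 d t F_u): upper limit = 2.4·16·8·410 / 1000 = 126 kN.
  Edge l_c = 30 − 18/2 = 21 → r_n = 82.66 kN; interior l_c = 60 − 18 = 42 → r_n = 126 kN.
  R_n,bearing = 1·82.66 + 3·126 = 460.5 kN → 0.75 × 460.5 = 345 kN.
Bolt shear governs: 224 kN.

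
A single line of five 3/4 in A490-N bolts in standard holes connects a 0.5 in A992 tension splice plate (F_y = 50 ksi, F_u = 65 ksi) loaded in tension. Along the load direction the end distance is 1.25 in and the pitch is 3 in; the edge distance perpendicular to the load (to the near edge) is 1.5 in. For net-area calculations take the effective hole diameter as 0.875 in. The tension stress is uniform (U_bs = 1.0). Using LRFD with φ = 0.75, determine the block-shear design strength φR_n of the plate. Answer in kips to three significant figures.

162 kips

Shear plane L_v = 1.25 + 4·3 = 13.25 in; A_gv = 13.25 × 0.5 = 6.625 in².
A_nv = (13.25 − 4.5·0.875) × 0.5 = 4.656 in².
A_nt = (1.5 − 0.5·0.875) × 0.5 = 0.5312 in².
0.6 F_u A_nv = 181.6 kips; 0.6 F_y A_gv = 198.8 kips → shear rupture governs the shear term.
R_n = 181.6 + 1.0 × 65 × 0.5312 = 216.1 kips.
Design strength φR_n = 0.75 × 216.1 = 162 kips.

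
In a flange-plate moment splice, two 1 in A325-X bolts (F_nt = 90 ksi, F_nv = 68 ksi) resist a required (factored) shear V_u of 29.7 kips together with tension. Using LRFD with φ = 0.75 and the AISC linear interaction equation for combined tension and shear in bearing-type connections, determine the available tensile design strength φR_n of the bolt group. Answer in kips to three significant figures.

A_b = π·1²/4 = 0.7854 in²; f_rv = 29.7 / (2 × 0.7854) = 18.91 ksi.
F'_nt = 1.3 F_nt − (F_nt / φF_nv) f_rv = 1.3·90 − (90/(0.75·68))·18.91 = 83.63 ksi, capped at F_nt → F'_nt = 83.63 ksi.
R_n = F'_nt · A_b · n = 83.63 × 0.7854 × 2 = 131.4 kips.
Design strength φR_n = 0.75 × 131.4 = 98.5 kips.

98.5 kips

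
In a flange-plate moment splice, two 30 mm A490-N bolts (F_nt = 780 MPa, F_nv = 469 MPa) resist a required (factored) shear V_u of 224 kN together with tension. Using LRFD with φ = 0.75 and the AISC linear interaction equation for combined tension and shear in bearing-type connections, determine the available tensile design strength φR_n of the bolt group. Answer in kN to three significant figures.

703 kN

A_b = π·30²/4 = 706.9 mm²; f_rv = 224 × 1000 / (2 × 706.9) = 158.4 MPa.
F'_nt = 1.3 F_nt − (F_nt / φF_nv) f_rv = 1.3·780 − (780/(0.75·469))·158.4 = 662.6 MPa, capped at F_nt → F'_nt = 662.6 MPa.
R_n = F'_nt · A_b · n = 662.6 × 706.9 × 2 / 1000 = 936.8 kN.
Design strength φR_n = 0.75 × 936.8 = 703 kN.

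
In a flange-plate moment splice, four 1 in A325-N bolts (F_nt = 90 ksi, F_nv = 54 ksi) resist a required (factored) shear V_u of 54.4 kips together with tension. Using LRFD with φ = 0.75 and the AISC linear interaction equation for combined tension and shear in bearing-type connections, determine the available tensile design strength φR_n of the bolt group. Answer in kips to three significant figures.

185 kips

A_b = π·1²/4 = 0.7854 in²; f_rv = 54.4 / (4 × 0.7854) = 17.32 ksi.
F'_nt = 1.3 F_nt − (F_nt / φF_nv) f_rv = 1.3·90 − (90/(0.75·54))·17.32 = 78.52 ksi, capped at F_nt → F'_nt = 78.52 ksi.
R_n = F'_nt · A_b · n = 78.52 × 0.7854 × 4 = 246.7 kips.
Design strength φR_n = 0.75 × 246.7 = 185 kips.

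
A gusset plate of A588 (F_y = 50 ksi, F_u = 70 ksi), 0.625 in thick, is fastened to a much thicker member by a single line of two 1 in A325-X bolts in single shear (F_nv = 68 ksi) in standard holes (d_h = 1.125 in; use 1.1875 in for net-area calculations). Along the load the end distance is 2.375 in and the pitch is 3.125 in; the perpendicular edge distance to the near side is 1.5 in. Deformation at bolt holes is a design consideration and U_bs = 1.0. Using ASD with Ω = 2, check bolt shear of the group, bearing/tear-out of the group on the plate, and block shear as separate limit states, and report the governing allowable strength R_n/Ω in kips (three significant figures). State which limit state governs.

53.4 kips (bolt shear governs)

Bolt shear: A_b = π·1²/4 = 0.7854 in²; R_n = 68 × 0.7854 × 2 × 1 = 106.8 kips → 106.8 / 2 = 53.4 kips.
Bearing: edge l_c = 1.812, r_n = 95.16 kips; interior l_c = 2, r_n = 105 kips; R_n = 95.16 + 1·105 = 200.2 kips → 100 kips.
Block shear: A_gv = 3.438, A_nv = 2.324, A_nt = 0.5664 in²; R_n = min(0.6F_uA_nv, 0.6F_yA_gv) + U_bs·F_u·A_nt = 137.3 kips → 68.6 kips.
Bolt shear governs: 53.4 kips.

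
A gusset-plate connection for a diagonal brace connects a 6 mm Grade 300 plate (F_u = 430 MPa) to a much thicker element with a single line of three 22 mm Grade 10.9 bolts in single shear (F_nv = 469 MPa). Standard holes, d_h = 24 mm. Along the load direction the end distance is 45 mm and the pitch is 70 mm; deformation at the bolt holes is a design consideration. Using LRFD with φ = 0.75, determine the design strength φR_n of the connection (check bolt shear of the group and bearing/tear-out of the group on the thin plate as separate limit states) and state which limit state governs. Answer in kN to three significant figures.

Bolt shear: A_b = π·22²/4 = 380.1 mm²; R_n = 469 × 380.1 × 3 × 1 / 1000 = 534.8 kN → 0.75 × 534.8 = 401 kN.
Bearing (1.2 l_c t F_u ≤ 2.4 d t F_u): upper limit = 2.4·22·6·430 / 1000 = 136.2 kN.
  Edge l_c = 45 − 24/2 = 33 → r_n = 102.2 kN; interior l_c = 70 − 24 = 46 → r_n = 136.2 kN.
  R_n,bearing = 1·102.2 + 2·136.2 = 374.6 kN → 0.75 × 374.6 = 281 kN.
Bearing governs: 281 kN.

281 kN (bearing governs)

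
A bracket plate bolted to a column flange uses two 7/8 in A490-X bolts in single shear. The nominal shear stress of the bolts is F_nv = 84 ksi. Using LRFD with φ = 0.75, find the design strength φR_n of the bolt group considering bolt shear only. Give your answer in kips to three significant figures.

A_b = π × 0.875² / 4 = 0.6013 in².
R_n = F_nv · A_b · n · n_s = 84 × 0.6013 × 2 × 1 = 101 kips.
Design strength φR_n = 0.75 × 101 = 75.8 kips.

75.8 kips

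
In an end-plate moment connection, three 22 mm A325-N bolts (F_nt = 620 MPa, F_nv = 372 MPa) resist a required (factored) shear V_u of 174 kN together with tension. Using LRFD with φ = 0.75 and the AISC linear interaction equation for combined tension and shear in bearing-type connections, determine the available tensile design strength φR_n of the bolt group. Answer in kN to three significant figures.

A_b = π·22²/4 = 380.1 mm²; f_rv = 174 × 1000 / (3 × 380.1) = 152.6 MPa.
F'_nt = 1.3 F_nt − (F_nt / φF_nv) f_rv = 1.3·620 − (620/(0.75·372))·152.6 = 466.9 MPa, capped at F_nt → F'_nt = 466.9 MPa.
R_n = F'_nt · A_b · n = 466.9 × 380.1 × 3 / 1000 = 532.5 kN.
Design strength φR_n = 0.75 × 532.5 = 399 kN.

399 kN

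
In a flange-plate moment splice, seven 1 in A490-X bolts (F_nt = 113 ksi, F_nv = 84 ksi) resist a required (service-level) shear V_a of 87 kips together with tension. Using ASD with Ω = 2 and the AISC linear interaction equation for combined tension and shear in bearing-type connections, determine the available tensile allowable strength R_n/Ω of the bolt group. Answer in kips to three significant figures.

A_b = π·1²/4 = 0.7854 in²; f_rv = 87 / (7 × 0.7854) = 15.82 ksi.
F'_nt = 1.3 F_nt − (Ω F_nt / F_nv) f_rv = 1.3·113 − (2·113/84)·15.82 = 104.3 ksi, capped at F_nt → F'_nt = 104.3 ksi.
R_n = F'_nt · A_b · n = 104.3 × 0.7854 × 7 = 573.6 kips.
Allowable strength R_n/Ω = 573.6 / 2 = 287 kips.

287 kips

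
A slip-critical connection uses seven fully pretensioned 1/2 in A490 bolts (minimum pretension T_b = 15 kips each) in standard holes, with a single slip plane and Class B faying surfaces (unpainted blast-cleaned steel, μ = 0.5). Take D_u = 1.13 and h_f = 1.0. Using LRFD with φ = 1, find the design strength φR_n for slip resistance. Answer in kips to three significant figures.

R_n = μ · D_u · h_f · T_b · n_s · n_b = 0.5 × 1.13 × 1.0 × 15 × 1 × 7 = 59.32 kips.
Design strength φR_n = 1 × 59.32 = 59.3 kips.

59.3 kips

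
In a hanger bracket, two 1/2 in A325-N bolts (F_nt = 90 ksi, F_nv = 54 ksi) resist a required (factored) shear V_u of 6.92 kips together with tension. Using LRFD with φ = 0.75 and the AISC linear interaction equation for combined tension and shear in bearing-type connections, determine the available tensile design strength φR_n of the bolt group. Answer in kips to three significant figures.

22.9 kips

A_b = π·0.5²/4 = 0.1963 in²; f_rv = 6.92 / (2 × 0.1963) = 17.62 ksi.
F'_nt = 1.3 F_nt − (F_nt / φF_nv) f_rv = 1.3·90 − (90/(0.75·54))·17.62 = 77.84 ksi, capped at F_nt → F'_nt = 77.84 ksi.
R_n = F'_nt · A_b · n = 77.84 × 0.1963 × 2 = 30.57 kips.
Design strength φR_n = 0.75 × 30.57 = 22.9 kips.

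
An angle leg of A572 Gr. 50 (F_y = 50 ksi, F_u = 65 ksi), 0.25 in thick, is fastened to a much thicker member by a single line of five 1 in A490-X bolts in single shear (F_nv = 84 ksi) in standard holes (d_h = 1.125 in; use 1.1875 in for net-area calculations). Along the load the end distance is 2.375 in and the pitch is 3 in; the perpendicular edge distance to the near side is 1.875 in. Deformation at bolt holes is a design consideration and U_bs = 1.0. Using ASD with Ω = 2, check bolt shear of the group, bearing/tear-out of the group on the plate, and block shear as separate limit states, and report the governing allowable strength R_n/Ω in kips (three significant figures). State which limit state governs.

54.4 kips (block shear governs)

Bolt shear: A_b = π·1²/4 = 0.7854 in²; R_n = 84 × 0.7854 × 5 × 1 = 329.9 kips → 329.9 / 2 = 165 kips.
Bearing: edge l_c = 1.812, r_n = 35.34 kips; interior l_c = 1.875, r_n = 36.56 kips; R_n = 35.34 + 4·36.56 = 181.6 kips → 90.8 kips.
Block shear: A_gv = 3.594, A_nv = 2.258, A_nt = 0.3203 in²; R_n = min(0.6F_uA_nv, 0.6F_yA_gv) + U_bs·F_u·A_nt = 108.9 kips → 54.4 kips.
Block shear governs: 54.4 kips.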